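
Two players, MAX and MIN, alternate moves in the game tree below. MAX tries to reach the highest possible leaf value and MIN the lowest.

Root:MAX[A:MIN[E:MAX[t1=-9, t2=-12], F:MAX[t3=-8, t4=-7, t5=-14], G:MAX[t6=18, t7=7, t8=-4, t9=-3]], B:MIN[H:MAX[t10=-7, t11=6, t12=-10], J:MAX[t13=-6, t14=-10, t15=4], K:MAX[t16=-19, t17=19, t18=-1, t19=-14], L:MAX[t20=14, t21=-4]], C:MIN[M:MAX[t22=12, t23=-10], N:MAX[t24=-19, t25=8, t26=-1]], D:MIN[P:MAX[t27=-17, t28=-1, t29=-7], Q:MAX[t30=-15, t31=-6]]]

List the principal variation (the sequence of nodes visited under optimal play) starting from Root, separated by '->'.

E (MAX): max(-9, -12) = -9
F (MAX): max(-8, -7, -14) = -7
G (MAX): max(18, 7, -4, -3) = 18
A (MIN): min(-9, -7, 18) = -9
H (MAX): max(-7, 6, -10) = 6
J (MAX): max(-6, -10, 4) = 4
K (MAX): max(-19, 19, -1, -14) = 19
L (MAX): max(14, -4) = 14
B (MIN): min(6, 4, 19, 14) = 4
M (MAX): max(12, -10) = 12
N (MAX): max(-19, 8, -1) = 8
C (MIN): min(12, 8) = 8
P (MAX): max(-17, -1, -7) = -1
Q (MAX): max(-15, -6) = -6
D (MIN): min(-1, -6) = -6
Root (MAX): max(-9, 4, 8, -6) = 8
At Root, MAX picks C (highest: 8).
At C, MIN picks N (lowest: 8).
At N, MAX picks t25 (highest: 8).
Terminal value 8.

Root -> C -> N -> t25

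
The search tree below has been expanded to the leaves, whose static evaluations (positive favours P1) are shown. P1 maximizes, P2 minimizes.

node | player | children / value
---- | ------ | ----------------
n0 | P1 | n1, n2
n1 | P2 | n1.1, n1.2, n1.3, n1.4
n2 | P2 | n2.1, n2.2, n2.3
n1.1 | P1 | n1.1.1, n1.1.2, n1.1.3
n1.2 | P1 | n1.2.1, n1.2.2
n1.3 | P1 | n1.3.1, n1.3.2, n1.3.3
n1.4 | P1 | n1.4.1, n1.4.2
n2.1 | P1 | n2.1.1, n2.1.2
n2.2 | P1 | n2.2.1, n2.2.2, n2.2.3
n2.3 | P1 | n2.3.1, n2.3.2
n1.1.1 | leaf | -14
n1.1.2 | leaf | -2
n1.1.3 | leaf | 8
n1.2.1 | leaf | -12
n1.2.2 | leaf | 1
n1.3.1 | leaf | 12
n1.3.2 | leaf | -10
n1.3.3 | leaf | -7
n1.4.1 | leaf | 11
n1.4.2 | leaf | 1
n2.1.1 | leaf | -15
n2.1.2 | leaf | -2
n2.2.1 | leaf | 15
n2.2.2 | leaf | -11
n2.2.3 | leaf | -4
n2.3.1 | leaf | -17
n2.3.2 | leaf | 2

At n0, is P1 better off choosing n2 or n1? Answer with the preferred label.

n2.1 (P1): max(-15, -2) = -2
n2.2 (P1): max(15, -11, -4) = 15
n2.3 (P1): max(-17, 2) = 2
n2 (P2): min(-2, 15, 2) = -2
n1.1 (P1): max(-14, -2, 8) = 8
n1.2 (P1): max(-12, 1) = 1
n1.3 (P1): max(12, -10, -7) = 12
n1.4 (P1): max(11, 1) = 11
n1 (P2): min(8, 1, 12, 11) = 1
P1 prefers the higher value; n2=-2, n1=1. n1 is better since 1 > -2.

n1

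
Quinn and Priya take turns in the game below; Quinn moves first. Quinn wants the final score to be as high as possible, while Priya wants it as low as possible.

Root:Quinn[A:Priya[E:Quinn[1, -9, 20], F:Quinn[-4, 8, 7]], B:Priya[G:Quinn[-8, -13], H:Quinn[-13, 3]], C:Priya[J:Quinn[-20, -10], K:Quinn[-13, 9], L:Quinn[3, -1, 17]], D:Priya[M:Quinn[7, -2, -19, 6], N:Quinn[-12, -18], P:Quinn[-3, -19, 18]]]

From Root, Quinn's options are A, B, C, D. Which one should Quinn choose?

A

E (Quinn): max(1, -9, 20) = 20
F (Quinn): max(-4, 8, 7) = 8
A (Priya): min(20, 8) = 8
G (Quinn): max(-8, -13) = -8
H (Quinn): max(-13, 3) = 3
B (Priya): min(-8, 3) = -8
J (Quinn): max(-20, -10) = -10
K (Quinn): max(-13, 9) = 9
L (Quinn): max(3, -1, 17) = 17
C (Priya): min(-10, 9, 17) = -10
M (Quinn): max(7, -2, -19, 6) = 7
N (Quinn): max(-12, -18) = -12
P (Quinn): max(-3, -19, 18) = 18
D (Priya): min(7, -12, 18) = -12
Root (Quinn): max(8, -8, -10, -12) = 8
Quinn at Root wants the highest of {A=8, B=-8, C=-10, D=-12}, so chooses A.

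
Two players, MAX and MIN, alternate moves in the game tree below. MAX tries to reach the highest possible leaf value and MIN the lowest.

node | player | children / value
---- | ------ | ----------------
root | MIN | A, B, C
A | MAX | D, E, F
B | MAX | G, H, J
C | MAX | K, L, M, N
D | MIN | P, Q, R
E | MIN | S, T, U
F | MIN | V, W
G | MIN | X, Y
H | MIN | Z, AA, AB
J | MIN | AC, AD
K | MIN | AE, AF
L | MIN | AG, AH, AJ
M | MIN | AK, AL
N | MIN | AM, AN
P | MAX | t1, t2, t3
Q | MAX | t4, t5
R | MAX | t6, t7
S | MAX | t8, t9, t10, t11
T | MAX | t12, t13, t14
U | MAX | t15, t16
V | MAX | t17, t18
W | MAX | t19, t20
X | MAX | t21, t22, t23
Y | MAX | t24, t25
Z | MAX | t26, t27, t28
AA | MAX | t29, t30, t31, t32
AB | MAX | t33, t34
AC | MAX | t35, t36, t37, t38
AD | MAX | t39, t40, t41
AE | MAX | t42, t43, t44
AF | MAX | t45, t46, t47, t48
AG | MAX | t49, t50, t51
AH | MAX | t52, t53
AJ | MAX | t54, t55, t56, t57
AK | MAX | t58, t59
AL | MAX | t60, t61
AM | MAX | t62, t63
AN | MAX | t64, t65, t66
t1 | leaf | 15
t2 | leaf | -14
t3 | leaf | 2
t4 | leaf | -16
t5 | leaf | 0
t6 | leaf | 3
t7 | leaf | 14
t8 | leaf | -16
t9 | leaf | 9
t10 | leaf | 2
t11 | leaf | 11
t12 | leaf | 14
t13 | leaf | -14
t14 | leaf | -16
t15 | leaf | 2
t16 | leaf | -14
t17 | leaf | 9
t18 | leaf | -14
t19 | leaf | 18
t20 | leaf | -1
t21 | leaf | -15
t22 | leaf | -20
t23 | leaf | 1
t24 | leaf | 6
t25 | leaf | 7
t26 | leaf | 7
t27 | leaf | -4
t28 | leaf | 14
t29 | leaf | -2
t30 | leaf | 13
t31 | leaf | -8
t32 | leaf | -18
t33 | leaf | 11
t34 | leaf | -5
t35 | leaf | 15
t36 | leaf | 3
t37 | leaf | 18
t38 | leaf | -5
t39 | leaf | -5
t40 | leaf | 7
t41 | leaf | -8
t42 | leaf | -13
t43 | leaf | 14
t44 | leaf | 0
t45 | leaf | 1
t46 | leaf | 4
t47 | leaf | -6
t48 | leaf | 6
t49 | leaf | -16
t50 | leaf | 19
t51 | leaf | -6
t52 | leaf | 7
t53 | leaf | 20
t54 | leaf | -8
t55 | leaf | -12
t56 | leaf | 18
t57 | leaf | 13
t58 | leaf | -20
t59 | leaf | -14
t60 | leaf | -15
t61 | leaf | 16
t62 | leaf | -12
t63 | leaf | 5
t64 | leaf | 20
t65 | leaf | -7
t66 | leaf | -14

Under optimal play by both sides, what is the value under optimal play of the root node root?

9

P (MAX): max(15, -14, 2) = 15
Q (MAX): max(-16, 0) = 0
R (MAX): max(3, 14) = 14
D (MIN): min(15, 0, 14) = 0
S (MAX): max(-16, 9, 2, 11) = 11
T (MAX): max(14, -14, -16) = 14
U (MAX): max(2, -14) = 2
E (MIN): min(11, 14, 2) = 2
V (MAX): max(9, -14) = 9
W (MAX): max(18, -1) = 18
F (MIN): min(9, 18) = 9
A (MAX): max(0, 2, 9) = 9
X (MAX): max(-15, -20, 1) = 1
Y (MAX): max(6, 7) = 7
G (MIN): min(1, 7) = 1
Z (MAX): max(7, -4, 14) = 14
AA (MAX): max(-2, 13, -8, -18) = 13
AB (MAX): max(11, -5) = 11
H (MIN): min(14, 13, 11) = 11
AC (MAX): max(15, 3, 18, -5) = 18
AD (MAX): max(-5, 7, -8) = 7
J (MIN): min(18, 7) = 7
B (MAX): max(1, 11, 7) = 11
AE (MAX): max(-13, 14, 0) = 14
AF (MAX): max(1, 4, -6, 6) = 6
K (MIN): min(14, 6) = 6
AG (MAX): max(-16, 19, -6) = 19
AH (MAX): max(7, 20) = 20
AJ (MAX): max(-8, -12, 18, 13) = 18
L (MIN): min(19, 20, 18) = 18
AK (MAX): max(-20, -14) = -14
AL (MAX): max(-15, 16) = 16
M (MIN): min(-14, 16) = -14
AM (MAX): max(-12, 5) = 5
AN (MAX): max(20, -7, -14) = 20
N (MIN): min(5, 20) = 5
C (MAX): max(6, 18, -14, 5) = 18
root (MIN): min(9, 11, 18) = 9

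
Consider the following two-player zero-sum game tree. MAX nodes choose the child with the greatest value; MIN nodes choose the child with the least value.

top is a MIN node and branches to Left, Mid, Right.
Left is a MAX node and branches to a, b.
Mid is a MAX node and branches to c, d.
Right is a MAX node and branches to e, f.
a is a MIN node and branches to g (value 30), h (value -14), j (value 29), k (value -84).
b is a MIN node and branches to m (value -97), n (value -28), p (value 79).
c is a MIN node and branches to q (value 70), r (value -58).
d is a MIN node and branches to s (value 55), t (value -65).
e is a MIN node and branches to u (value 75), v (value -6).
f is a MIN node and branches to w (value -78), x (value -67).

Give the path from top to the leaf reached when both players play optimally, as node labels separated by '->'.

top -> Left -> a -> k

a (MIN): min(30, -14, 29, -84) = -84
b (MIN): min(-97, -28, 79) = -97
Left (MAX): max(-84, -97) = -84
c (MIN): min(70, -58) = -58
d (MIN): min(55, -65) = -65
Mid (MAX): max(-58, -65) = -58
e (MIN): min(75, -6) = -6
f (MIN): min(-78, -67) = -78
Right (MAX): max(-6, -78) = -6
top (MIN): min(-84, -58, -6) = -84
At top, MIN picks Left (lowest: -84).
At Left, MAX picks a (highest: -84).
At a, MIN picks k (lowest: -84).
Terminal value -84.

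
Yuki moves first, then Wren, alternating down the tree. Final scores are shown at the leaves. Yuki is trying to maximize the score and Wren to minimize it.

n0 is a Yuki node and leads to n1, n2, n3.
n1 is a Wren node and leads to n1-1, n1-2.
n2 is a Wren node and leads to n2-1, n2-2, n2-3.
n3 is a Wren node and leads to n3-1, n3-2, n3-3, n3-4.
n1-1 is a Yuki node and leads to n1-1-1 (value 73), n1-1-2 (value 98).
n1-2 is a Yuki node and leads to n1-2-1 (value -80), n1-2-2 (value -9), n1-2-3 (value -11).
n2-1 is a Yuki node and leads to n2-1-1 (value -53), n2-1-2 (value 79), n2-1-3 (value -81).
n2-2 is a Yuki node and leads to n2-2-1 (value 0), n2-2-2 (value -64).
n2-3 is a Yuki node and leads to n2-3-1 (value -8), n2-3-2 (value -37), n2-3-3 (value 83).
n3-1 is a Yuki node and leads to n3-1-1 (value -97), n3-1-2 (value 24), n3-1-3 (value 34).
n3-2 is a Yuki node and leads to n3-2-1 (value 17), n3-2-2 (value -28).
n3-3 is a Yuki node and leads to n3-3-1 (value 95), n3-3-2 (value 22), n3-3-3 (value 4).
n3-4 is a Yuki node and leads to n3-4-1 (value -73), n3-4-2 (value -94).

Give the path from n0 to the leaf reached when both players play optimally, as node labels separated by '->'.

n1-1 (Yuki): max(73, 98) = 98
n1-2 (Yuki): max(-80, -9, -11) = -9
n1 (Wren): min(98, -9) = -9
n2-1 (Yuki): max(-53, 79, -81) = 79
n2-2 (Yuki): max(0, -64) = 0
n2-3 (Yuki): max(-8, -37, 83) = 83
n2 (Wren): min(79, 0, 83) = 0
n3-1 (Yuki): max(-97, 24, 34) = 34
n3-2 (Yuki): max(17, -28) = 17
n3-3 (Yuki): max(95, 22, 4) = 95
n3-4 (Yuki): max(-73, -94) = -73
n3 (Wren): min(34, 17, 95, -73) = -73
n0 (Yuki): max(-9, 0, -73) = 0
At n0, Yuki picks n2 (highest: 0).
At n2, Wren picks n2-2 (lowest: 0).
At n2-2, Yuki picks n2-2-1 (highest: 0).
Terminal value 0.

n0 -> n2 -> n2-2 -> n2-2-1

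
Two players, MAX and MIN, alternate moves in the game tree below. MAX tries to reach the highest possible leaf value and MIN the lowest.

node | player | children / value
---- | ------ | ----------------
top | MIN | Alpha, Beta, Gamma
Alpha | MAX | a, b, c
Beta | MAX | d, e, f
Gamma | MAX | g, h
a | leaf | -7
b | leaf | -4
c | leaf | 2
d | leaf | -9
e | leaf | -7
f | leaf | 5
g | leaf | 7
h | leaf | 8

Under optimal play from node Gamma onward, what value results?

Gamma (MAX): max(7, 8) = 8

8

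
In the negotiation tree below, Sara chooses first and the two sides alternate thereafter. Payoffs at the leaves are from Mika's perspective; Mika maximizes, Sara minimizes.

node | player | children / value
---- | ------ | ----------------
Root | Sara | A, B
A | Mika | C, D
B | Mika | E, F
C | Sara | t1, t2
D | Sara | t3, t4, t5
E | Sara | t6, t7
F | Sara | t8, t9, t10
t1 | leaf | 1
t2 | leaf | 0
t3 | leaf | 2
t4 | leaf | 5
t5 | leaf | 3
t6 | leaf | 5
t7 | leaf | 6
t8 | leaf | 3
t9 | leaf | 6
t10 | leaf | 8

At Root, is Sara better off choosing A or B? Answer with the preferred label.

C (Sara): min(1, 0) = 0
D (Sara): min(2, 5, 3) = 2
A (Mika): max(0, 2) = 2
E (Sara): min(5, 6) = 5
F (Sara): min(3, 6, 8) = 3
B (Mika): max(5, 3) = 5
Sara prefers the lower value; A=2, B=5. A is better since 2 < 5.

A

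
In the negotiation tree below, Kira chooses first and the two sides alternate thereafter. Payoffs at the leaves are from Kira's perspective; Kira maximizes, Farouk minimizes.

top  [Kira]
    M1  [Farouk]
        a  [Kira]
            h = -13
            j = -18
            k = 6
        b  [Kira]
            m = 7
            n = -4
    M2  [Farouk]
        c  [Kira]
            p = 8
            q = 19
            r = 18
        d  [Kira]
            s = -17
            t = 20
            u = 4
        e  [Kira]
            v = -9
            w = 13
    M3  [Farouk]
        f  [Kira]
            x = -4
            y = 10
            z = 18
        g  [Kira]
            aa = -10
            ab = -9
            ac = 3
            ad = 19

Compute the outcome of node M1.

6

a (Kira): max(-13, -18, 6) = 6
b (Kira): max(7, -4) = 7
M1 (Farouk): min(6, 7) = 6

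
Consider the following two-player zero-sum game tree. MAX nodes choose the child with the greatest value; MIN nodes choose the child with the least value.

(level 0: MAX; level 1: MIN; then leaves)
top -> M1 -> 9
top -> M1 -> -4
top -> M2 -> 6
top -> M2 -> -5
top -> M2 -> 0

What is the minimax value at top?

-4

M1 (MIN): min(9, -4) = -4
M2 (MIN): min(6, -5, 0) = -5
top (MAX): max(-4, -5) = -4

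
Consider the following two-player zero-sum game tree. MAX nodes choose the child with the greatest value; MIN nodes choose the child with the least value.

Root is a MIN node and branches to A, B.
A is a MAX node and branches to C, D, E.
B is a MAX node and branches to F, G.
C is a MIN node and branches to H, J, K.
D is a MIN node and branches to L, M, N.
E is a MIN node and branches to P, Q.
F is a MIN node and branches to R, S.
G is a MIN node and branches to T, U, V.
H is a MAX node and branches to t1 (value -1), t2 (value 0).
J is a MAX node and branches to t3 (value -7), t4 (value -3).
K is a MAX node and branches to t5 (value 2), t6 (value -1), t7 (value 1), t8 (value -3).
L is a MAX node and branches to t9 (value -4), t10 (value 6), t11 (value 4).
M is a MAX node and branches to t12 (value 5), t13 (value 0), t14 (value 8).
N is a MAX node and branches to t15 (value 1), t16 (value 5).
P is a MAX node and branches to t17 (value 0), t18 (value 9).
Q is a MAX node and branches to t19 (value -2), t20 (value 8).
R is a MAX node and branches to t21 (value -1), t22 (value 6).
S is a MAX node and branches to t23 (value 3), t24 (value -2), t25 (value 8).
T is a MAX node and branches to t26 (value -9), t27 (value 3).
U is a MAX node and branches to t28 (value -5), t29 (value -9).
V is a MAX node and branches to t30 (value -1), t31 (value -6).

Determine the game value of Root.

H (MAX): max(-1, 0) = 0
J (MAX): max(-7, -3) = -3
K (MAX): max(2, -1, 1, -3) = 2
C (MIN): min(0, -3, 2) = -3
L (MAX): max(-4, 6, 4) = 6
M (MAX): max(5, 0, 8) = 8
N (MAX): max(1, 5) = 5
D (MIN): min(6, 8, 5) = 5
P (MAX): max(0, 9) = 9
Q (MAX): max(-2, 8) = 8
E (MIN): min(9, 8) = 8
A (MAX): max(-3, 5, 8) = 8
R (MAX): max(-1, 6) = 6
S (MAX): max(3, -2, 8) = 8
F (MIN): min(6, 8) = 6
T (MAX): max(-9, 3) = 3
U (MAX): max(-5, -9) = -5
V (MAX): max(-1, -6) = -1
G (MIN): min(3, -5, -1) = -5
B (MAX): max(6, -5) = 6
Root (MIN): min(8, 6) = 6

6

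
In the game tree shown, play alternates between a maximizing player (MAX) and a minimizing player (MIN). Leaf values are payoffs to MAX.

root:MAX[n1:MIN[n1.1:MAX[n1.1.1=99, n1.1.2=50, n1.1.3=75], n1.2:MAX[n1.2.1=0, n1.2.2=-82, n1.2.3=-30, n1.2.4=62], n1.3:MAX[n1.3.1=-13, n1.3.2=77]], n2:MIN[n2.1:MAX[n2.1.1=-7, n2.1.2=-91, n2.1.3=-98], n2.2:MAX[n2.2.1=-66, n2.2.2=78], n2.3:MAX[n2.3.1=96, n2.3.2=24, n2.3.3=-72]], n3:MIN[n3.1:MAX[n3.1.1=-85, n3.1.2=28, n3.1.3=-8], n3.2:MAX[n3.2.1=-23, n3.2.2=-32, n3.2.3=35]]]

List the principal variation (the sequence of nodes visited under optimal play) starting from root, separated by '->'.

root -> n1 -> n1.2 -> n1.2.4

n1.1 (MAX): max(99, 50, 75) = 99
n1.2 (MAX): max(0, -82, -30, 62) = 62
n1.3 (MAX): max(-13, 77) = 77
n1 (MIN): min(99, 62, 77) = 62
n2.1 (MAX): max(-7, -91, -98) = -7
n2.2 (MAX): max(-66, 78) = 78
n2.3 (MAX): max(96, 24, -72) = 96
n2 (MIN): min(-7, 78, 96) = -7
n3.1 (MAX): max(-85, 28, -8) = 28
n3.2 (MAX): max(-23, -32, 35) = 35
n3 (MIN): min(28, 35) = 28
root (MAX): max(62, -7, 28) = 62
At root, MAX picks n1 (highest: 62).
At n1, MIN picks n1.2 (lowest: 62).
At n1.2, MAX picks n1.2.4 (highest: 62).
Terminal value 62.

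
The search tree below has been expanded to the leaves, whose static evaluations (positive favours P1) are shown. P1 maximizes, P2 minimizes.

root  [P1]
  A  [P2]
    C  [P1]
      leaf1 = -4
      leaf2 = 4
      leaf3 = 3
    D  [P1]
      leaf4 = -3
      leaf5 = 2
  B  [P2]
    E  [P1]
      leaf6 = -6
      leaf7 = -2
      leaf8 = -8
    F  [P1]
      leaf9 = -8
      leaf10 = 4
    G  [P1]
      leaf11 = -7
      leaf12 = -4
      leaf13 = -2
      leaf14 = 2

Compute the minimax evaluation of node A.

2

C (P1): max(-4, 4, 3) = 4
D (P1): max(-3, 2) = 2
A (P2): min(4, 2) = 2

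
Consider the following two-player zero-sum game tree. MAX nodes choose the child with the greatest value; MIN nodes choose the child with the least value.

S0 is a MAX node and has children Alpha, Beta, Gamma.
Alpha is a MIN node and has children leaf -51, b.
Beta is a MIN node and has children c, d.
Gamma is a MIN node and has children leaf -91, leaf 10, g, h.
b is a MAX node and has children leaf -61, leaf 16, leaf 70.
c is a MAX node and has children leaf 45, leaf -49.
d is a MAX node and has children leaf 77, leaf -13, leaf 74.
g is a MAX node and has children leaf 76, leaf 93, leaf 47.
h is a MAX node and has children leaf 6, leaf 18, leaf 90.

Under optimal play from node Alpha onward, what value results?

-51

b (MAX): max(-61, 16, 70) = 70
Alpha (MIN): min(-51, 70) = -51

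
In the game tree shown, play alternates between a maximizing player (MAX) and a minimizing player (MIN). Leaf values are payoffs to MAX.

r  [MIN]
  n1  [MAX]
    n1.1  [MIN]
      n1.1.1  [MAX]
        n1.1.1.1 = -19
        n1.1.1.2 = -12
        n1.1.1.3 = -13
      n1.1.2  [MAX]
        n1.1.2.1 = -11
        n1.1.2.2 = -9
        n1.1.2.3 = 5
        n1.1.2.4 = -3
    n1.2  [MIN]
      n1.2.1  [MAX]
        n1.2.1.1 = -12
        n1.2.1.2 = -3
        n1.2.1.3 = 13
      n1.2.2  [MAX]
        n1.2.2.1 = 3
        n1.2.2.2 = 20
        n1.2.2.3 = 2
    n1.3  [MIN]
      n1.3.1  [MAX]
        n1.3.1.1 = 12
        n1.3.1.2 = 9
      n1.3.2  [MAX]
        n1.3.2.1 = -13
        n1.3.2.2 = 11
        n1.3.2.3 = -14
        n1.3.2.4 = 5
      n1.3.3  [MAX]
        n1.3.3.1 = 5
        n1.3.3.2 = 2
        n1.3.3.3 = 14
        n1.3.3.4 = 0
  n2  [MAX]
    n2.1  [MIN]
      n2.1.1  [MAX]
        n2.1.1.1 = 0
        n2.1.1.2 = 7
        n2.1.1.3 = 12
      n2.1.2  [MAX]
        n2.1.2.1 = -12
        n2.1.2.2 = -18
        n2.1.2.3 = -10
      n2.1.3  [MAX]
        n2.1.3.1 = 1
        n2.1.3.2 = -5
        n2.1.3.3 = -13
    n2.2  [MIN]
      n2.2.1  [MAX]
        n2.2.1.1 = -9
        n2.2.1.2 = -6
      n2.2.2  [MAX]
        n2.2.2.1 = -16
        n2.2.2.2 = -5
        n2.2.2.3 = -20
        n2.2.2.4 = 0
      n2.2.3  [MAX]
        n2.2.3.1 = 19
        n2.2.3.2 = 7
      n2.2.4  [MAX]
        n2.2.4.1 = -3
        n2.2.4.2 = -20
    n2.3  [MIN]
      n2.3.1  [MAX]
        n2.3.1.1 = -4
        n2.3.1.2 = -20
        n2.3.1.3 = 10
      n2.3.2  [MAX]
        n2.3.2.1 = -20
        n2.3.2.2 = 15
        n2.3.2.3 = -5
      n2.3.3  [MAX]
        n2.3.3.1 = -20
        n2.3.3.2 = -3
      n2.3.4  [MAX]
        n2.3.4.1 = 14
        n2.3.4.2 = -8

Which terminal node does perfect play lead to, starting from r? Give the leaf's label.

n2.3.3.2

n1.1.1 (MAX): max(-19, -12, -13) = -12
n1.1.2 (MAX): max(-11, -9, 5, -3) = 5
n1.1 (MIN): min(-12, 5) = -12
n1.2.1 (MAX): max(-12, -3, 13) = 13
n1.2.2 (MAX): max(3, 20, 2) = 20
n1.2 (MIN): min(13, 20) = 13
n1.3.1 (MAX): max(12, 9) = 12
n1.3.2 (MAX): max(-13, 11, -14, 5) = 11
n1.3.3 (MAX): max(5, 2, 14, 0) = 14
n1.3 (MIN): min(12, 11, 14) = 11
n1 (MAX): max(-12, 13, 11) = 13
n2.1.1 (MAX): max(0, 7, 12) = 12
n2.1.2 (MAX): max(-12, -18, -10) = -10
n2.1.3 (MAX): max(1, -5, -13) = 1
n2.1 (MIN): min(12, -10, 1) = -10
n2.2.1 (MAX): max(-9, -6) = -6
n2.2.2 (MAX): max(-16, -5, -20, 0) = 0
n2.2.3 (MAX): max(19, 7) = 19
n2.2.4 (MAX): max(-3, -20) = -3
n2.2 (MIN): min(-6, 0, 19, -3) = -6
n2.3.1 (MAX): max(-4, -20, 10) = 10
n2.3.2 (MAX): max(-20, 15, -5) = 15
n2.3.3 (MAX): max(-20, -3) = -3
n2.3.4 (MAX): max(14, -8) = 14
n2.3 (MIN): min(10, 15, -3, 14) = -3
n2 (MAX): max(-10, -6, -3) = -3
r (MIN): min(13, -3) = -3
At r, MIN picks n2 (lowest: -3).
At n2, MAX picks n2.3 (highest: -3).
At n2.3, MIN picks n2.3.3 (lowest: -3).
At n2.3.3, MAX picks n2.3.3.2 (highest: -3).
Terminal value -3.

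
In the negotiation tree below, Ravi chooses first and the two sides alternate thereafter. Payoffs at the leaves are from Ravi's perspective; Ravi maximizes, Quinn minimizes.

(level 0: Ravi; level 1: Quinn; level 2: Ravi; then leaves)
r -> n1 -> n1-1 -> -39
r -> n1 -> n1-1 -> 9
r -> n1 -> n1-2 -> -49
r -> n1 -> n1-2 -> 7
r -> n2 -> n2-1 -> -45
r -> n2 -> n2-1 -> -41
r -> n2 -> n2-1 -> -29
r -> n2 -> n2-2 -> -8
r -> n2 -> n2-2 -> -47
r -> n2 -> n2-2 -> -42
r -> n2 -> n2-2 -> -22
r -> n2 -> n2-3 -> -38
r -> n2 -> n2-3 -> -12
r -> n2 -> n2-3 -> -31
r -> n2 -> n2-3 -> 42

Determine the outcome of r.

n1-1 (Ravi): max(-39, 9) = 9
n1-2 (Ravi): max(-49, 7) = 7
n1 (Quinn): min(9, 7) = 7
n2-1 (Ravi): max(-45, -41, -29) = -29
n2-2 (Ravi): max(-8, -47, -42, -22) = -8
n2-3 (Ravi): max(-38, -12, -31, 42) = 42
n2 (Quinn): min(-29, -8, 42) = -29
r (Ravi): max(7, -29) = 7

7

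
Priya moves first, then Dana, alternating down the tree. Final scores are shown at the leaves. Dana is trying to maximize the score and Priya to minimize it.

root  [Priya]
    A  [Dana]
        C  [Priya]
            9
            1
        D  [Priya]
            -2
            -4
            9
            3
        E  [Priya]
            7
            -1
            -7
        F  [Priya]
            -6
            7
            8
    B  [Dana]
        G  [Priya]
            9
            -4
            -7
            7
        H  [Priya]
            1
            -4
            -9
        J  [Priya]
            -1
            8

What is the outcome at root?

-1

C (Priya): min(9, 1) = 1
D (Priya): min(-2, -4, 9, 3) = -4
E (Priya): min(7, -1, -7) = -7
F (Priya): min(-6, 7, 8) = -6
A (Dana): max(1, -4, -7, -6) = 1
G (Priya): min(9, -4, -7, 7) = -7
H (Priya): min(1, -4, -9) = -9
J (Priya): min(-1, 8) = -1
B (Dana): max(-7, -9, -1) = -1
root (Priya): min(1, -1) = -1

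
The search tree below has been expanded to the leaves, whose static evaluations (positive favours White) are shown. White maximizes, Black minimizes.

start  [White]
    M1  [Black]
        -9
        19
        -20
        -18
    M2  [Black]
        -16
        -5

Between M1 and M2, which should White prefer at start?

M2

M1 (Black): min(-9, 19, -20, -18) = -20
M2 (Black): min(-16, -5) = -16
White prefers the higher value; M1=-20, M2=-16. M2 is better since -16 > -20.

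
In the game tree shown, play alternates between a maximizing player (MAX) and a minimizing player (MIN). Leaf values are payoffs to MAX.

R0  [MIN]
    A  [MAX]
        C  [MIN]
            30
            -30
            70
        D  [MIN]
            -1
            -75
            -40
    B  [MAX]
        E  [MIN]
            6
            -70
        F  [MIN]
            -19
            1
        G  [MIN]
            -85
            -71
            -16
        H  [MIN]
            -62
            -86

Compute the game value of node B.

E (MIN): min(6, -70) = -70
F (MIN): min(-19, 1) = -19
G (MIN): min(-85, -71, -16) = -85
H (MIN): min(-62, -86) = -86
B (MAX): max(-70, -19, -85, -86) = -19

-19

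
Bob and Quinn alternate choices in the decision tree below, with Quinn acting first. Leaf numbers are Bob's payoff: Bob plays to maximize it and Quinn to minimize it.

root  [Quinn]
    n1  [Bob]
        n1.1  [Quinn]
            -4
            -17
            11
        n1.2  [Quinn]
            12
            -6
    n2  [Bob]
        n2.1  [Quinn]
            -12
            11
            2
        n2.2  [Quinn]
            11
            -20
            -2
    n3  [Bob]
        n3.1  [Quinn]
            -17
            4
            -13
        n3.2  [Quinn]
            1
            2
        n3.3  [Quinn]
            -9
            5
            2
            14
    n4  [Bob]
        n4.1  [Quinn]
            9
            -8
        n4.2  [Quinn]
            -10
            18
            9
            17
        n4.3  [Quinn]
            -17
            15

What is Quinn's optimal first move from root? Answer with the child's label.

n2

n1.1 (Quinn): min(-4, -17, 11) = -17
n1.2 (Quinn): min(12, -6) = -6
n1 (Bob): max(-17, -6) = -6
n2.1 (Quinn): min(-12, 11, 2) = -12
n2.2 (Quinn): min(11, -20, -2) = -20
n2 (Bob): max(-12, -20) = -12
n3.1 (Quinn): min(-17, 4, -13) = -17
n3.2 (Quinn): min(1, 2) = 1
n3.3 (Quinn): min(-9, 5, 2, 14) = -9
n3 (Bob): max(-17, 1, -9) = 1
n4.1 (Quinn): min(9, -8) = -8
n4.2 (Quinn): min(-10, 18, 9, 17) = -10
n4.3 (Quinn): min(-17, 15) = -17
n4 (Bob): max(-8, -10, -17) = -8
root (Quinn): min(-6, -12, 1, -8) = -12
Quinn at root wants the lowest of {n1=-6, n2=-12, n3=1, n4=-8}, so chooses n2.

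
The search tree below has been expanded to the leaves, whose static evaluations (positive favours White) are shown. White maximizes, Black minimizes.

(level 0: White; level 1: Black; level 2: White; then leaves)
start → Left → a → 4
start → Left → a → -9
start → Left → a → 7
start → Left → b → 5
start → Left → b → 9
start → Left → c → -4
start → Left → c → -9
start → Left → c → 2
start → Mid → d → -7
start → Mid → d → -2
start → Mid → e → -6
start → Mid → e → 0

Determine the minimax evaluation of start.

a (White): max(4, -9, 7) = 7
b (White): max(5, 9) = 9
c (White): max(-4, -9, 2) = 2
Left (Black): min(7, 9, 2) = 2
d (White): max(-7, -2) = -2
e (White): max(-6, 0) = 0
Mid (Black): min(-2, 0) = -2
start (White): max(2, -2) = 2

2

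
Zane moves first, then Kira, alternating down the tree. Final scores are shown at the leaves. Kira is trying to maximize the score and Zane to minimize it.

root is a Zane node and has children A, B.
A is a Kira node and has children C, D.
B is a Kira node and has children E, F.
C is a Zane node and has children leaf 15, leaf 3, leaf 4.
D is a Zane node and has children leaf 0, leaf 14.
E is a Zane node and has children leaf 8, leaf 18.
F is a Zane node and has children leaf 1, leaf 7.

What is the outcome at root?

C (Zane): min(15, 3, 4) = 3
D (Zane): min(0, 14) = 0
A (Kira): max(3, 0) = 3
E (Zane): min(8, 18) = 8
F (Zane): min(1, 7) = 1
B (Kira): max(8, 1) = 8
root (Zane): min(3, 8) = 3

3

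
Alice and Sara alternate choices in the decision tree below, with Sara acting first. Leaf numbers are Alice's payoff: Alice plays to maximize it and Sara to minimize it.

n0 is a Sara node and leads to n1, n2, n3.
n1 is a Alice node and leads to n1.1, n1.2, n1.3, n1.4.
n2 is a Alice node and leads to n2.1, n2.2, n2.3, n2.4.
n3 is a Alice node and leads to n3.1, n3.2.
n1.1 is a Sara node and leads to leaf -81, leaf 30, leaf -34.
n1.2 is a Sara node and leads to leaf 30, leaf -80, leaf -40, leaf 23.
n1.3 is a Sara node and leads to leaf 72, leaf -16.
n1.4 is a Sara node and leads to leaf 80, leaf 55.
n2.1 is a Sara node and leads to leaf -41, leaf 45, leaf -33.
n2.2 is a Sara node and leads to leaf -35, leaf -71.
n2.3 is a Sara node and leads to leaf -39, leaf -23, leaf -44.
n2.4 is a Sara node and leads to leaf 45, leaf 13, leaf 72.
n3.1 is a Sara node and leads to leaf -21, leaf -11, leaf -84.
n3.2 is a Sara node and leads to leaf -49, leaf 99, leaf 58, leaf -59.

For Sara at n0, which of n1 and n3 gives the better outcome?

n1.1 (Sara): min(-81, 30, -34) = -81
n1.2 (Sara): min(30, -80, -40, 23) = -80
n1.3 (Sara): min(72, -16) = -16
n1.4 (Sara): min(80, 55) = 55
n1 (Alice): max(-81, -80, -16, 55) = 55
n3.1 (Sara): min(-21, -11, -84) = -84
n3.2 (Sara): min(-49, 99, 58, -59) = -59
n3 (Alice): max(-84, -59) = -59
Sara prefers the lower value; n1=55, n3=-59. n3 is better since -59 < 55.

n3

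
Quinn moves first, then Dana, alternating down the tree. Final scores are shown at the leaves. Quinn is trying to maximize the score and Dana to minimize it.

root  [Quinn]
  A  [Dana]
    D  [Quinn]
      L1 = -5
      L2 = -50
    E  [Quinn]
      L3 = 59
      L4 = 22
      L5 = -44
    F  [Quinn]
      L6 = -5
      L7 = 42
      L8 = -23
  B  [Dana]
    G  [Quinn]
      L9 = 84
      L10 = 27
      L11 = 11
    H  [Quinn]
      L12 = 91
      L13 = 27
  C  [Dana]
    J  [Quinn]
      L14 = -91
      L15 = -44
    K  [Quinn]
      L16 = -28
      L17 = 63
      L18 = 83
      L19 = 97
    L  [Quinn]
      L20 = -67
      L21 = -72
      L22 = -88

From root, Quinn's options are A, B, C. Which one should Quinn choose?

B

D (Quinn): max(-5, -50) = -5
E (Quinn): max(59, 22, -44) = 59
F (Quinn): max(-5, 42, -23) = 42
A (Dana): min(-5, 59, 42) = -5
G (Quinn): max(84, 27, 11) = 84
H (Quinn): max(91, 27) = 91
B (Dana): min(84, 91) = 84
J (Quinn): max(-91, -44) = -44
K (Quinn): max(-28, 63, 83, 97) = 97
L (Quinn): max(-67, -72, -88) = -67
C (Dana): min(-44, 97, -67) = -67
root (Quinn): max(-5, 84, -67) = 84
Quinn at root wants the highest of {A=-5, B=84, C=-67}, so chooses B.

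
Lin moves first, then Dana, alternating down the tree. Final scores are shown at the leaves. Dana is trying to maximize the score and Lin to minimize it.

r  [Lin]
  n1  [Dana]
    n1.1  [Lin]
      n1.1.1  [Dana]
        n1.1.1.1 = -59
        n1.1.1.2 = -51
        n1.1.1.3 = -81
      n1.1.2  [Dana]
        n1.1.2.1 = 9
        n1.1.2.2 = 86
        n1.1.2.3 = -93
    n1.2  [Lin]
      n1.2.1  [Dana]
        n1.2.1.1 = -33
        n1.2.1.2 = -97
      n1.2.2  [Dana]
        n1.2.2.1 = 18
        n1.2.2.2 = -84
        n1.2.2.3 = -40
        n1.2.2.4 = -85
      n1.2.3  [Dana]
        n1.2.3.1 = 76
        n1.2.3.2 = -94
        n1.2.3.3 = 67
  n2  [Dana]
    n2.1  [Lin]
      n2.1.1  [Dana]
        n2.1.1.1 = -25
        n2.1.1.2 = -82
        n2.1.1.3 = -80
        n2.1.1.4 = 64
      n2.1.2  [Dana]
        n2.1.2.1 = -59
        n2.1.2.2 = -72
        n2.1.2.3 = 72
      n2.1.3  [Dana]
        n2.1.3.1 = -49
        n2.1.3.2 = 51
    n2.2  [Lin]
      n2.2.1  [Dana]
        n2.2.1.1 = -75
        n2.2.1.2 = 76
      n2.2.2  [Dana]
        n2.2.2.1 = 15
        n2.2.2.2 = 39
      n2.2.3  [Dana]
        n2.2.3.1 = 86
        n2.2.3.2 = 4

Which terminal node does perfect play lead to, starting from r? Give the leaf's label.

n1.1.1 (Dana): max(-59, -51, -81) = -51
n1.1.2 (Dana): max(9, 86, -93) = 86
n1.1 (Lin): min(-51, 86) = -51
n1.2.1 (Dana): max(-33, -97) = -33
n1.2.2 (Dana): max(18, -84, -40, -85) = 18
n1.2.3 (Dana): max(76, -94, 67) = 76
n1.2 (Lin): min(-33, 18, 76) = -33
n1 (Dana): max(-51, -33) = -33
n2.1.1 (Dana): max(-25, -82, -80, 64) = 64
n2.1.2 (Dana): max(-59, -72, 72) = 72
n2.1.3 (Dana): max(-49, 51) = 51
n2.1 (Lin): min(64, 72, 51) = 51
n2.2.1 (Dana): max(-75, 76) = 76
n2.2.2 (Dana): max(15, 39) = 39
n2.2.3 (Dana): max(86, 4) = 86
n2.2 (Lin): min(76, 39, 86) = 39
n2 (Dana): max(51, 39) = 51
r (Lin): min(-33, 51) = -33
At r, Lin picks n1 (lowest: -33).
At n1, Dana picks n1.2 (highest: -33).
At n1.2, Lin picks n1.2.1 (lowest: -33).
At n1.2.1, Dana picks n1.2.1.1 (highest: -33).
Terminal value -33.

n1.2.1.1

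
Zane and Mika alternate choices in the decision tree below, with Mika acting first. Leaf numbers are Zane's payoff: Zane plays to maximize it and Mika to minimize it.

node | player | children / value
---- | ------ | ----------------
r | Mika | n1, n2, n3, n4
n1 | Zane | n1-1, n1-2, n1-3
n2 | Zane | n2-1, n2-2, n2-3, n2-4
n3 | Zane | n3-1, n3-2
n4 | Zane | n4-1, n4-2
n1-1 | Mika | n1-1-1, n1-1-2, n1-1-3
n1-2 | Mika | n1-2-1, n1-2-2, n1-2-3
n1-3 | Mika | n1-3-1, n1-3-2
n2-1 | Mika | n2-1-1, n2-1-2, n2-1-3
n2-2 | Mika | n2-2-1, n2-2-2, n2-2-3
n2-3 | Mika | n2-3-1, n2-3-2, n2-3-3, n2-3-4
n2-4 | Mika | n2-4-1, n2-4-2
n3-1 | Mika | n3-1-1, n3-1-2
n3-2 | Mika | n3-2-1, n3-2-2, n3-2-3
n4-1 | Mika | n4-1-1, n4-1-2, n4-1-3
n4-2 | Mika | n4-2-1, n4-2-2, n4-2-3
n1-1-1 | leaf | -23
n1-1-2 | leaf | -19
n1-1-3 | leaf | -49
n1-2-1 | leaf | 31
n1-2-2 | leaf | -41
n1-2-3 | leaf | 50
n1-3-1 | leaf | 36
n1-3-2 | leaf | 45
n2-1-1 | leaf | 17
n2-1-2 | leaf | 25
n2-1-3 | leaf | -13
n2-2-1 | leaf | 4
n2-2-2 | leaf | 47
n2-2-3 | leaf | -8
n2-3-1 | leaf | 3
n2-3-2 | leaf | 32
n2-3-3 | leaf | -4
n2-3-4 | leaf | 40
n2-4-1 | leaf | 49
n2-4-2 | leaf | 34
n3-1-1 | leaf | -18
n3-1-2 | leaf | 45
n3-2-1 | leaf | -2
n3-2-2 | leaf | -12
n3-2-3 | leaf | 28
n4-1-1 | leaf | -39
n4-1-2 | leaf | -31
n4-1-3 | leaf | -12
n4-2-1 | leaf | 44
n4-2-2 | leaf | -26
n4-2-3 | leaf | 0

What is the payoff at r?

-26

n1-1 (Mika): min(-23, -19, -49) = -49
n1-2 (Mika): min(31, -41, 50) = -41
n1-3 (Mika): min(36, 45) = 36
n1 (Zane): max(-49, -41, 36) = 36
n2-1 (Mika): min(17, 25, -13) = -13
n2-2 (Mika): min(4, 47, -8) = -8
n2-3 (Mika): min(3, 32, -4, 40) = -4
n2-4 (Mika): min(49, 34) = 34
n2 (Zane): max(-13, -8, -4, 34) = 34
n3-1 (Mika): min(-18, 45) = -18
n3-2 (Mika): min(-2, -12, 28) = -12
n3 (Zane): max(-18, -12) = -12
n4-1 (Mika): min(-39, -31, -12) = -39
n4-2 (Mika): min(44, -26, 0) = -26
n4 (Zane): max(-39, -26) = -26
r (Mika): min(36, 34, -12, -26) = -26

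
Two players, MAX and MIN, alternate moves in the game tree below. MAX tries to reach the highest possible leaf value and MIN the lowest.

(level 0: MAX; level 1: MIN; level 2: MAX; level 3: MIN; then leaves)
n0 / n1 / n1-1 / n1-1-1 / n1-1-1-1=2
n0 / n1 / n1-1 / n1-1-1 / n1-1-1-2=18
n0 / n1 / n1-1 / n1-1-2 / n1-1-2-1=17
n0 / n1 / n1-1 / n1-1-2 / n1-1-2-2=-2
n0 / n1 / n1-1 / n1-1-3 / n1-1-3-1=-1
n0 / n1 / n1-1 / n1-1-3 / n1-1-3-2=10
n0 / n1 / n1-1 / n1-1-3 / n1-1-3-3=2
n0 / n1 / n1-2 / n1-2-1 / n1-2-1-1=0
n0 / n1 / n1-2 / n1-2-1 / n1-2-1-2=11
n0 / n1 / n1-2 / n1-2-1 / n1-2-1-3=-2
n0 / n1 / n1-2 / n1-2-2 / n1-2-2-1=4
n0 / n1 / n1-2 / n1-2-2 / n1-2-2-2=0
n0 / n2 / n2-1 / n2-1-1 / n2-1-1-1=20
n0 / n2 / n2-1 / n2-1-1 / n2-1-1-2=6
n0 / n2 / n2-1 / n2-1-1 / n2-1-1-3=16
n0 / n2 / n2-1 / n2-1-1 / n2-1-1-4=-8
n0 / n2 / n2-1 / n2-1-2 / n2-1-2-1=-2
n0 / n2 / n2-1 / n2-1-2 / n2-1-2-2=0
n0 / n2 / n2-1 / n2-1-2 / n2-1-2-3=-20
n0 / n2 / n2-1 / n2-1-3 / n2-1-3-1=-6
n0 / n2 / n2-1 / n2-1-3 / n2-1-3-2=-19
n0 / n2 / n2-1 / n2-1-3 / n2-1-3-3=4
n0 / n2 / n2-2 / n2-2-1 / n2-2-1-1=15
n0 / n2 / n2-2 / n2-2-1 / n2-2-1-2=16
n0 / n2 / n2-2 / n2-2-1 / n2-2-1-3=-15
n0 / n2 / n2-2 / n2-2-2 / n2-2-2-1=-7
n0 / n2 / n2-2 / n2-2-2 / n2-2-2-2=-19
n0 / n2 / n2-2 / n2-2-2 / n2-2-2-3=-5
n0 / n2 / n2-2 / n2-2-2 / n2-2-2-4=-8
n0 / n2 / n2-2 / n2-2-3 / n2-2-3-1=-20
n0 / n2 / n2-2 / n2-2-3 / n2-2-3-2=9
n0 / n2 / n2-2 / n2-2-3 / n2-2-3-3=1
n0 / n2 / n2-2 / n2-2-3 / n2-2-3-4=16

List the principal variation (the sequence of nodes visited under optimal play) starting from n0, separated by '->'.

n0 -> n1 -> n1-2 -> n1-2-2 -> n1-2-2-2

n1-1-1 (MIN): min(2, 18) = 2
n1-1-2 (MIN): min(17, -2) = -2
n1-1-3 (MIN): min(-1, 10, 2) = -1
n1-1 (MAX): max(2, -2, -1) = 2
n1-2-1 (MIN): min(0, 11, -2) = -2
n1-2-2 (MIN): min(4, 0) = 0
n1-2 (MAX): max(-2, 0) = 0
n1 (MIN): min(2, 0) = 0
n2-1-1 (MIN): min(20, 6, 16, -8) = -8
n2-1-2 (MIN): min(-2, 0, -20) = -20
n2-1-3 (MIN): min(-6, -19, 4) = -19
n2-1 (MAX): max(-8, -20, -19) = -8
n2-2-1 (MIN): min(15, 16, -15) = -15
n2-2-2 (MIN): min(-7, -19, -5, -8) = -19
n2-2-3 (MIN): min(-20, 9, 1, 16) = -20
n2-2 (MAX): max(-15, -19, -20) = -15
n2 (MIN): min(-8, -15) = -15
n0 (MAX): max(0, -15) = 0
At n0, MAX picks n1 (highest: 0).
At n1, MIN picks n1-2 (lowest: 0).
At n1-2, MAX picks n1-2-2 (highest: 0).
At n1-2-2, MIN picks n1-2-2-2 (lowest: 0).
Terminal value 0.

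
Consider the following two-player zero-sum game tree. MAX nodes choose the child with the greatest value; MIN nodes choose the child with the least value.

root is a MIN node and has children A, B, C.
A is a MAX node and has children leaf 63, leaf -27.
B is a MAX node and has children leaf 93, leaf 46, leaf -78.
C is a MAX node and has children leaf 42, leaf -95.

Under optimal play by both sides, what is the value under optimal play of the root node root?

A (MAX): max(63, -27) = 63
B (MAX): max(93, 46, -78) = 93
C (MAX): max(42, -95) = 42
root (MIN): min(63, 93, 42) = 42

42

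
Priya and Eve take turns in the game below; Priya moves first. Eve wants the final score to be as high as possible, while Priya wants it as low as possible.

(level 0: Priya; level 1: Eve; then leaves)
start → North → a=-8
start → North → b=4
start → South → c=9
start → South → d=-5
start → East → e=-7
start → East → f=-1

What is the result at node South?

South (Eve): max(9, -5) = 9

9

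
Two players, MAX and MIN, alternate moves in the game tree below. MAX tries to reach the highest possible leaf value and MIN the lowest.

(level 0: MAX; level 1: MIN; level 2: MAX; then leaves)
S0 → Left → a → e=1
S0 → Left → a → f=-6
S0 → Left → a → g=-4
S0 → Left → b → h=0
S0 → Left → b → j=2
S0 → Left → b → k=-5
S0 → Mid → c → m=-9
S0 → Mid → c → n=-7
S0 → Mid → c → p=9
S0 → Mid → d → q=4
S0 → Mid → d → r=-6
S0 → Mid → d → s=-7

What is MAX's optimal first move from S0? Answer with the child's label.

a (MAX): max(1, -6, -4) = 1
b (MAX): max(0, 2, -5) = 2
Left (MIN): min(1, 2) = 1
c (MAX): max(-9, -7, 9) = 9
d (MAX): max(4, -6, -7) = 4
Mid (MIN): min(9, 4) = 4
S0 (MAX): max(1, 4) = 4
MAX at S0 wants the highest of {Left=1, Mid=4}, so chooses Mid.

Mid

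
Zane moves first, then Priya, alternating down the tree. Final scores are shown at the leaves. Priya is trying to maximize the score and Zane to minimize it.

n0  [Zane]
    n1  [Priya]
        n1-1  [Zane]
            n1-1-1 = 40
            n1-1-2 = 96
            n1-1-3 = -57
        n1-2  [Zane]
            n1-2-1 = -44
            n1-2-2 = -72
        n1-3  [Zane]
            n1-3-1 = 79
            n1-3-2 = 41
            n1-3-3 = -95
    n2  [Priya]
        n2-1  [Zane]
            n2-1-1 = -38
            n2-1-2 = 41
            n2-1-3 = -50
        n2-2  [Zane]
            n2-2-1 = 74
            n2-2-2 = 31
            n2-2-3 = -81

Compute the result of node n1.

-57

n1-1 (Zane): min(40, 96, -57) = -57
n1-2 (Zane): min(-44, -72) = -72
n1-3 (Zane): min(79, 41, -95) = -95
n1 (Priya): max(-57, -72, -95) = -57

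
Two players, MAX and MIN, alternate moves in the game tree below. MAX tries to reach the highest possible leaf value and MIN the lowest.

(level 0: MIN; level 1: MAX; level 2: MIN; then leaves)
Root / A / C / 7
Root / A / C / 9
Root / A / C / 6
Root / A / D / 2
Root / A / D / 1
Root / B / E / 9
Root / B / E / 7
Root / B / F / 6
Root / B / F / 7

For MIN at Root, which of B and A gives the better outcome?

E (MIN): min(9, 7) = 7
F (MIN): min(6, 7) = 6
B (MAX): max(7, 6) = 7
C (MIN): min(7, 9, 6) = 6
D (MIN): min(2, 1) = 1
A (MAX): max(6, 1) = 6
MIN prefers the lower value; B=7, A=6. A is better since 6 < 7.

A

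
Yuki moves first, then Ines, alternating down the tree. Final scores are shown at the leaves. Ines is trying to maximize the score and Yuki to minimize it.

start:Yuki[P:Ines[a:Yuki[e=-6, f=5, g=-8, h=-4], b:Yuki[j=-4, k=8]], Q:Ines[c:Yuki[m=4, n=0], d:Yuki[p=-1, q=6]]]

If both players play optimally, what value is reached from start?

a (Yuki): min(-6, 5, -8, -4) = -8
b (Yuki): min(-4, 8) = -4
P (Ines): max(-8, -4) = -4
c (Yuki): min(4, 0) = 0
d (Yuki): min(-1, 6) = -1
Q (Ines): max(0, -1) = 0
start (Yuki): min(-4, 0) = -4

-4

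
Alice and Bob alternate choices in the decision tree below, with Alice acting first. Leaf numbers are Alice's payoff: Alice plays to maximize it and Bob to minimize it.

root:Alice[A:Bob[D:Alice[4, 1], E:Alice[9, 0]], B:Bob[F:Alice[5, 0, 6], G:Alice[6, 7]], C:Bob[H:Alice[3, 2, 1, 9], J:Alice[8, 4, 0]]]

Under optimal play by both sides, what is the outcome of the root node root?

8

D (Alice): max(4, 1) = 4
E (Alice): max(9, 0) = 9
A (Bob): min(4, 9) = 4
F (Alice): max(5, 0, 6) = 6
G (Alice): max(6, 7) = 7
B (Bob): min(6, 7) = 6
H (Alice): max(3, 2, 1, 9) = 9
J (Alice): max(8, 4, 0) = 8
C (Bob): min(9, 8) = 8
root (Alice): max(4, 6, 8) = 8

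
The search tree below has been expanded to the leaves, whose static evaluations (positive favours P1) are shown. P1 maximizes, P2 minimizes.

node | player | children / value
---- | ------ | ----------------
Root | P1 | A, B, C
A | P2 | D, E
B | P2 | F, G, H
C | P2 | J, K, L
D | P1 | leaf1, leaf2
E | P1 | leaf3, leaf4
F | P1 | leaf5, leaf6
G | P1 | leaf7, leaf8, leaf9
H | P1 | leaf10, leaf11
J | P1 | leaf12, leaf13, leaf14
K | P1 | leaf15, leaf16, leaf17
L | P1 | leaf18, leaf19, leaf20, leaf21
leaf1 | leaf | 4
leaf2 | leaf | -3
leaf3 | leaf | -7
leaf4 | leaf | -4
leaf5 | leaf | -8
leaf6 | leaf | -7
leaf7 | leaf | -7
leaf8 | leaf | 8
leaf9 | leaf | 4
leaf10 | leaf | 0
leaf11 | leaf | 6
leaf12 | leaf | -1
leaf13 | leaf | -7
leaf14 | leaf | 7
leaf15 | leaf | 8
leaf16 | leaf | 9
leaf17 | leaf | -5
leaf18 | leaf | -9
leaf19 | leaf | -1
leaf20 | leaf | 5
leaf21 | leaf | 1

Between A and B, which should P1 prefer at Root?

A

D (P1): max(4, -3) = 4
E (P1): max(-7, -4) = -4
A (P2): min(4, -4) = -4
F (P1): max(-8, -7) = -7
G (P1): max(-7, 8, 4) = 8
H (P1): max(0, 6) = 6
B (P2): min(-7, 8, 6) = -7
P1 prefers the higher value; A=-4, B=-7. A is better since -4 > -7.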